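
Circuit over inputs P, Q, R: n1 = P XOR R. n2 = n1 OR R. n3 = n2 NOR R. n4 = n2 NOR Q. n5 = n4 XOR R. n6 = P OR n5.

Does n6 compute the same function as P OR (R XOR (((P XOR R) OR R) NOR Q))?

Yes

n1 = P XOR R
n2 = n1 OR R = (P XOR R) OR R
n4 = n2 NOR Q = ((P XOR R) OR R) NOR Q
n5 = n4 XOR R = (((P XOR R) OR R) NOR Q) XOR R
n6 = P OR n5 = P OR ((((P XOR R) OR R) NOR Q) XOR R)
At P=0, Q=1, R=0: circuit gives 0, formula gives 0.
At P=0, Q=0, R=0: circuit gives 1, formula gives 1.
Agrees on all 8 inputs.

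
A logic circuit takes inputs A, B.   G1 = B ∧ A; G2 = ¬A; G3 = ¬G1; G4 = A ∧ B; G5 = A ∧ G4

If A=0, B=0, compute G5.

G4 = 0 ∧ 0 = 0
G5 = 0 ∧ 0 = 0

0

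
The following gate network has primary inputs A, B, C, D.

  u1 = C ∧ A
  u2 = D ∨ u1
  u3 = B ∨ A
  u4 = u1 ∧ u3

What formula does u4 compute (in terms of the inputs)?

(C ∧ A) ∧ (B ∨ A)

u1 = C ∧ A
u3 = B ∨ A
u4 = u1 ∧ u3 = (C ∧ A) ∧ (B ∨ A)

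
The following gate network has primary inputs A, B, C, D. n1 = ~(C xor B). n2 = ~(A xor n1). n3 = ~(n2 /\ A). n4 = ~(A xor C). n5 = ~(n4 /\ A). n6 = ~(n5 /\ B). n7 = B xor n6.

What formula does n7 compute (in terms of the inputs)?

n4 = ~(A xor C)
n5 = ~(n4 /\ A) = ~((~(A xor C)) /\ A)
n6 = ~(n5 /\ B) = ~((~((~(A xor C)) /\ A)) /\ B)
n7 = B xor n6 = B xor (~((~((~(A xor C)) /\ A)) /\ B))

B xor (~((~((~(A xor C)) /\ A)) /\ B))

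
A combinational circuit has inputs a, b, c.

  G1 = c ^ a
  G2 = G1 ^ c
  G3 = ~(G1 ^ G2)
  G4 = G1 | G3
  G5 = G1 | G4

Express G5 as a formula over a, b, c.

(c ^ a) | ((c ^ a) | (~((c ^ a) ^ ((c ^ a) ^ c))))

G1 = c ^ a
G2 = G1 ^ c = (c ^ a) ^ c
G3 = ~(G1 ^ G2) = ~((c ^ a) ^ ((c ^ a) ^ c))
G4 = G1 | G3 = (c ^ a) | (~((c ^ a) ^ ((c ^ a) ^ c)))
G5 = G1 | G4 = (c ^ a) | ((c ^ a) | (~((c ^ a) ^ ((c ^ a) ^ c))))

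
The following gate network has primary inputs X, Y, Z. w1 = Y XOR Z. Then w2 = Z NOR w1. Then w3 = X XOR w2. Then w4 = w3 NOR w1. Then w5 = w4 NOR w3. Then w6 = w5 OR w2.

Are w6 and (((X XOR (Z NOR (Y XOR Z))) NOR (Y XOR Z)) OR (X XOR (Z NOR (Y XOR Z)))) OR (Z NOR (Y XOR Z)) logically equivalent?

No

w1 = Y XOR Z
w2 = Z NOR w1 = Z NOR (Y XOR Z)
w3 = X XOR w2 = X XOR (Z NOR (Y XOR Z))
w4 = w3 NOR w1 = (X XOR (Z NOR (Y XOR Z))) NOR (Y XOR Z)
w5 = w4 NOR w3 = ((X XOR (Z NOR (Y XOR Z))) NOR (Y XOR Z)) NOR (X XOR (Z NOR (Y XOR Z)))
w6 = w5 OR w2 = (((X XOR (Z NOR (Y XOR Z))) NOR (Y XOR Z)) NOR (X XOR (Z NOR (Y XOR Z)))) OR (Z NOR (Y XOR Z))
At X=0, Y=0, Z=1: circuit gives 1, formula gives 0.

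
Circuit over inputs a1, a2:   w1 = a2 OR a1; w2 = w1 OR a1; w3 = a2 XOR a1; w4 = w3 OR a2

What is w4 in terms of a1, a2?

w3 = a2 XOR a1
w4 = w3 OR a2 = (a2 XOR a1) OR a2

(a2 XOR a1) OR a2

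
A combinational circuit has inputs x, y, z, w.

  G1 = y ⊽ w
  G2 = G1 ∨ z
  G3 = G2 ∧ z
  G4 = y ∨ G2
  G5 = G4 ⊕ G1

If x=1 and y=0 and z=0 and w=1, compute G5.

0

G1 = 0 ⊽ 1 = 0
G2 = 0 ∨ 0 = 0
G4 = 0 ∨ 0 = 0
G5 = 0 ⊕ 0 = 0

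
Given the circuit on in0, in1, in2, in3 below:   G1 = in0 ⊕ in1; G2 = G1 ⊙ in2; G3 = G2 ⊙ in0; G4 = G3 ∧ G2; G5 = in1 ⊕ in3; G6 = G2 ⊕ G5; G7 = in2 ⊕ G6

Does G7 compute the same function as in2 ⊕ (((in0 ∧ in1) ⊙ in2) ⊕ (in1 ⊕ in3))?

No

G1 = in0 ⊕ in1
G2 = G1 ⊙ in2 = (in0 ⊕ in1) ⊙ in2
G5 = in1 ⊕ in3
G6 = G2 ⊕ G5 = ((in0 ⊕ in1) ⊙ in2) ⊕ (in1 ⊕ in3)
G7 = in2 ⊕ G6 = in2 ⊕ (((in0 ⊕ in1) ⊙ in2) ⊕ (in1 ⊕ in3))
At in0=0, in1=1, in2=0, in3=0: circuit gives 1, formula gives 0.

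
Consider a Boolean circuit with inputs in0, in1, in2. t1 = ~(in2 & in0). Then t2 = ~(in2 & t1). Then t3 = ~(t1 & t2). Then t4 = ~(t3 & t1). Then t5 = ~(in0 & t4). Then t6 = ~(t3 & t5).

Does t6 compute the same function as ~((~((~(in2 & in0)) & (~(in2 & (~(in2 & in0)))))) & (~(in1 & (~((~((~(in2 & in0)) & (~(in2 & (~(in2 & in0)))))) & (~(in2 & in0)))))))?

No

t1 = ~(in2 & in0)
t2 = ~(in2 & t1) = ~(in2 & (~(in2 & in0)))
t3 = ~(t1 & t2) = ~((~(in2 & in0)) & (~(in2 & (~(in2 & in0)))))
t4 = ~(t3 & t1) = ~((~((~(in2 & in0)) & (~(in2 & (~(in2 & in0)))))) & (~(in2 & in0)))
t5 = ~(in0 & t4) = ~(in0 & (~((~((~(in2 & in0)) & (~(in2 & (~(in2 & in0)))))) & (~(in2 & in0)))))
t6 = ~(t3 & t5) = ~((~((~(in2 & in0)) & (~(in2 & (~(in2 & in0)))))) & (~(in0 & (~((~((~(in2 & in0)) & (~(in2 & (~(in2 & in0)))))) & (~(in2 & in0)))))))
At in0=1, in1=0, in2=1: circuit gives 1, formula gives 0.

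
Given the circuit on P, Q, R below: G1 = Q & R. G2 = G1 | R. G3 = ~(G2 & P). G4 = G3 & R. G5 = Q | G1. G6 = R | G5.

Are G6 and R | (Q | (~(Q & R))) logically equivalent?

No

G1 = Q & R
G5 = Q | G1 = Q | (Q & R)
G6 = R | G5 = R | (Q | (Q & R))
At P=0, Q=0, R=0: circuit gives 0, formula gives 1.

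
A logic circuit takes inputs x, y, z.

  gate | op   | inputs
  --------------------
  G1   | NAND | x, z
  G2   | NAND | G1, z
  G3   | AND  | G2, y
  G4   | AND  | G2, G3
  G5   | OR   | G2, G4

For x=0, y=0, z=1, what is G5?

0

G1 = 0 NAND 1 = 1
G2 = 1 NAND 1 = 0
G3 = 0 AND 0 = 0
G4 = 0 AND 0 = 0
G5 = 0 OR 0 = 0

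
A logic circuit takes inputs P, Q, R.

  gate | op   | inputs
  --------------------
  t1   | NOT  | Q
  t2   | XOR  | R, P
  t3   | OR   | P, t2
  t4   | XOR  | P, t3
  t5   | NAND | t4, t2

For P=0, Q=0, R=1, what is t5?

t2 = 1 XOR 0 = 1
t3 = 0 OR 1 = 1
t4 = 0 XOR 1 = 1
t5 = 1 NAND 1 = 0

0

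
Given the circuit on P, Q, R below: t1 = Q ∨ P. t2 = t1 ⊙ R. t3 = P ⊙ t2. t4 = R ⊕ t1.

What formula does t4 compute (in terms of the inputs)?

t1 = Q ∨ P
t4 = R ⊕ t1 = R ⊕ (Q ∨ P)

R ⊕ (Q ∨ P)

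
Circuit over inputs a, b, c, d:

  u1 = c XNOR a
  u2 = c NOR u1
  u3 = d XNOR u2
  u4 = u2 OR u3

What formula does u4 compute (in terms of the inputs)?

(c NOR (c XNOR a)) OR (d XNOR (c NOR (c XNOR a)))

u1 = c XNOR a
u2 = c NOR u1 = c NOR (c XNOR a)
u3 = d XNOR u2 = d XNOR (c NOR (c XNOR a))
u4 = u2 OR u3 = (c NOR (c XNOR a)) OR (d XNOR (c NOR (c XNOR a)))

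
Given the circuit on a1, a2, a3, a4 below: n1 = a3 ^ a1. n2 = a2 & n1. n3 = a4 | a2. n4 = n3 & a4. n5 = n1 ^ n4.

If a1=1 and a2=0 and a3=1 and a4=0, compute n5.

n1 = 1 ^ 1 = 0
n3 = 0 | 0 = 0
n4 = 0 & 0 = 0
n5 = 0 ^ 0 = 0

0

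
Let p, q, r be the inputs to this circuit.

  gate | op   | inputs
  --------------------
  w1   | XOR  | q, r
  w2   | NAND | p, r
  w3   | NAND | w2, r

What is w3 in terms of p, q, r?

w2 = p NAND r
w3 = w2 NAND r = (p NAND r) NAND r

(p NAND r) NAND r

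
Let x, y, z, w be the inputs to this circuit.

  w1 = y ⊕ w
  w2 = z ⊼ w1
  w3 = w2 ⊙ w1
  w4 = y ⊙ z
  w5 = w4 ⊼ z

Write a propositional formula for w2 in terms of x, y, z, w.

w1 = y ⊕ w
w2 = z ⊼ w1 = z ⊼ (y ⊕ w)

z ⊼ (y ⊕ w)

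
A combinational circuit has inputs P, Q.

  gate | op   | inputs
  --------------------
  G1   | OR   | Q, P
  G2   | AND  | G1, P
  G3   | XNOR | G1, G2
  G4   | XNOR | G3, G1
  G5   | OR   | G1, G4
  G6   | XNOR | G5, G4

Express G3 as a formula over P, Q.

G1 = Q OR P
G2 = G1 AND P = (Q OR P) AND P
G3 = G1 XNOR G2 = (Q OR P) XNOR ((Q OR P) AND P)

(Q OR P) XNOR ((Q OR P) AND P)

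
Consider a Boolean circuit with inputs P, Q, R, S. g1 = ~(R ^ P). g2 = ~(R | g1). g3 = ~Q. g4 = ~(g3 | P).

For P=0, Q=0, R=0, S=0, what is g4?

g3 = ~0 = 1
g4 = ~(1 | 0) = 0

0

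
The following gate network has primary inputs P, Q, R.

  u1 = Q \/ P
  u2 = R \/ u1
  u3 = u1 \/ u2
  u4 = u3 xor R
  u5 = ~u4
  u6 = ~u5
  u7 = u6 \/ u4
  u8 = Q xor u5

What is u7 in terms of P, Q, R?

~~(((Q \/ P) \/ (R \/ (Q \/ P))) xor R) \/ (((Q \/ P) \/ (R \/ (Q \/ P))) xor R)

u1 = Q \/ P
u2 = R \/ u1 = R \/ (Q \/ P)
u3 = u1 \/ u2 = (Q \/ P) \/ (R \/ (Q \/ P))
u4 = u3 xor R = ((Q \/ P) \/ (R \/ (Q \/ P))) xor R
u5 = ~u4 = ~(((Q \/ P) \/ (R \/ (Q \/ P))) xor R)
u6 = ~u5 = ~~(((Q \/ P) \/ (R \/ (Q \/ P))) xor R)
u7 = u6 \/ u4 = ~~(((Q \/ P) \/ (R \/ (Q \/ P))) xor R) \/ (((Q \/ P) \/ (R \/ (Q \/ P))) xor R)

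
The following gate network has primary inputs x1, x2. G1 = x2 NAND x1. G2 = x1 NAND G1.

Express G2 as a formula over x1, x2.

G1 = x2 NAND x1
G2 = x1 NAND G1 = x1 NAND (x2 NAND x1)

x1 NAND (x2 NAND x1)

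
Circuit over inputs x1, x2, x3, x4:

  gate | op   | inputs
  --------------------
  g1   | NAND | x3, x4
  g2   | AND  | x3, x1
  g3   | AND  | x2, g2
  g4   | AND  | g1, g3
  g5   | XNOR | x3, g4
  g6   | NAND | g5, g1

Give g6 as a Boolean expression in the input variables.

g1 = x3 NAND x4
g2 = x3 AND x1
g3 = x2 AND g2 = x2 AND (x3 AND x1)
g4 = g1 AND g3 = (x3 NAND x4) AND (x2 AND (x3 AND x1))
g5 = x3 XNOR g4 = x3 XNOR ((x3 NAND x4) AND (x2 AND (x3 AND x1)))
g6 = g5 NAND g1 = (x3 XNOR ((x3 NAND x4) AND (x2 AND (x3 AND x1)))) NAND (x3 NAND x4)

(x3 XNOR ((x3 NAND x4) AND (x2 AND (x3 AND x1)))) NAND (x3 NAND x4)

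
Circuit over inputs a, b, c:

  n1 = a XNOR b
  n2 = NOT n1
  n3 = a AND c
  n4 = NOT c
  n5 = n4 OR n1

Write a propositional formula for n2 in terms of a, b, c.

n1 = a XNOR b
n2 = NOT n1 = NOT (a XNOR b)

NOT (a XNOR b)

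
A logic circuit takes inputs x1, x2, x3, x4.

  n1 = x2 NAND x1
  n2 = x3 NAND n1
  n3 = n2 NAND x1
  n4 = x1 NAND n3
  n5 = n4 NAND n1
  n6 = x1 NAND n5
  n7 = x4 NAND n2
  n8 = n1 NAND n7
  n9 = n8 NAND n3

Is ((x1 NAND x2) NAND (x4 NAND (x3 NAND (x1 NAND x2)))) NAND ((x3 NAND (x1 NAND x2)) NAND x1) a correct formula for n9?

n1 = x2 NAND x1
n2 = x3 NAND n1 = x3 NAND (x2 NAND x1)
n3 = n2 NAND x1 = (x3 NAND (x2 NAND x1)) NAND x1
n7 = x4 NAND n2 = x4 NAND (x3 NAND (x2 NAND x1))
n8 = n1 NAND n7 = (x2 NAND x1) NAND (x4 NAND (x3 NAND (x2 NAND x1)))
n9 = n8 NAND n3 = ((x2 NAND x1) NAND (x4 NAND (x3 NAND (x2 NAND x1)))) NAND ((x3 NAND (x2 NAND x1)) NAND x1)
At x1=0, x2=0, x3=0, x4=1: circuit gives 0, formula gives 0.
At x1=0, x2=0, x3=0, x4=0: circuit gives 1, formula gives 1.
Agrees on all 16 inputs.

Yes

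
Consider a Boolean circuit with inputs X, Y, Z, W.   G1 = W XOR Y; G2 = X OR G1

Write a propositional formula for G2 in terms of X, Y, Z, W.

X OR (W XOR Y)

G1 = W XOR Y
G2 = X OR G1 = X OR (W XOR Y)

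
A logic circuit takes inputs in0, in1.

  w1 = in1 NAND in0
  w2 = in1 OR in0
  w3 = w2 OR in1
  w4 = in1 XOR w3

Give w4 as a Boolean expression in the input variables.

in1 XOR ((in1 OR in0) OR in1)

w2 = in1 OR in0
w3 = w2 OR in1 = (in1 OR in0) OR in1
w4 = in1 XOR w3 = in1 XOR ((in1 OR in0) OR in1)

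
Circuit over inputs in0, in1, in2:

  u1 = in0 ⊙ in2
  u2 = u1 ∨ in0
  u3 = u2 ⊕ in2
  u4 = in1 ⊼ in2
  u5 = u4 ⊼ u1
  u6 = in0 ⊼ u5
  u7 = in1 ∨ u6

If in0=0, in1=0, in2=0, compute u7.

1

u1 = 0 ⊙ 0 = 1
u4 = 0 ⊼ 0 = 1
u5 = 1 ⊼ 1 = 0
u6 = 0 ⊼ 0 = 1
u7 = 0 ∨ 1 = 1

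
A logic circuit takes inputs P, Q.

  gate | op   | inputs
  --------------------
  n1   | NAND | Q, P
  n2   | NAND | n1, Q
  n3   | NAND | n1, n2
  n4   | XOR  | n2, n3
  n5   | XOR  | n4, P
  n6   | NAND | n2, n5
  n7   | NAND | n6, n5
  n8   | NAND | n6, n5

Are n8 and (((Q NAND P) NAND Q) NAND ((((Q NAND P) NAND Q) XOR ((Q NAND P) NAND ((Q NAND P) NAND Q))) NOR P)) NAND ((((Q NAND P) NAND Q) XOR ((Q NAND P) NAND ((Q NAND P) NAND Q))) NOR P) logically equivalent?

No

n1 = Q NAND P
n2 = n1 NAND Q = (Q NAND P) NAND Q
n3 = n1 NAND n2 = (Q NAND P) NAND ((Q NAND P) NAND Q)
n4 = n2 XOR n3 = ((Q NAND P) NAND Q) XOR ((Q NAND P) NAND ((Q NAND P) NAND Q))
n5 = n4 XOR P = (((Q NAND P) NAND Q) XOR ((Q NAND P) NAND ((Q NAND P) NAND Q))) XOR P
n6 = n2 NAND n5 = ((Q NAND P) NAND Q) NAND ((((Q NAND P) NAND Q) XOR ((Q NAND P) NAND ((Q NAND P) NAND Q))) XOR P)
n8 = n6 NAND n5 = (((Q NAND P) NAND Q) NAND ((((Q NAND P) NAND Q) XOR ((Q NAND P) NAND ((Q NAND P) NAND Q))) XOR P)) NAND ((((Q NAND P) NAND Q) XOR ((Q NAND P) NAND ((Q NAND P) NAND Q))) XOR P)
At P=0, Q=1: circuit gives 0, formula gives 1.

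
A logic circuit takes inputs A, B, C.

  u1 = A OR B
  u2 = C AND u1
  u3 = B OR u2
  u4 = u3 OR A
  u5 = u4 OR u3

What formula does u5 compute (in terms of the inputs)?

((B OR (C AND (A OR B))) OR A) OR (B OR (C AND (A OR B)))

u1 = A OR B
u2 = C AND u1 = C AND (A OR B)
u3 = B OR u2 = B OR (C AND (A OR B))
u4 = u3 OR A = (B OR (C AND (A OR B))) OR A
u5 = u4 OR u3 = ((B OR (C AND (A OR B))) OR A) OR (B OR (C AND (A OR B)))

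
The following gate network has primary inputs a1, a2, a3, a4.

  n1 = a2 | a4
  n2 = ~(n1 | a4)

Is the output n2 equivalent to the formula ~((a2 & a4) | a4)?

n1 = a2 | a4
n2 = ~(n1 | a4) = ~((a2 | a4) | a4)
At a1=0, a2=1, a3=0, a4=0: circuit gives 0, formula gives 1.

No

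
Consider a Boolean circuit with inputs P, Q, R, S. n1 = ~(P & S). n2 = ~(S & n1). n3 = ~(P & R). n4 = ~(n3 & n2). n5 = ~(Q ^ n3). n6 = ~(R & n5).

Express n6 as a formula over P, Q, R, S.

~(R & (~(Q ^ (~(P & R)))))

n3 = ~(P & R)
n5 = ~(Q ^ n3) = ~(Q ^ (~(P & R)))
n6 = ~(R & n5) = ~(R & (~(Q ^ (~(P & R)))))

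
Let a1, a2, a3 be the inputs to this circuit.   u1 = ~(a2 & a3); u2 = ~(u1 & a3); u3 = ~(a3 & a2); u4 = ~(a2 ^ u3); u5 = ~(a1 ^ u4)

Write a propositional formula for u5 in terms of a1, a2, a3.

~(a1 ^ (~(a2 ^ (~(a3 & a2)))))

u3 = ~(a3 & a2)
u4 = ~(a2 ^ u3) = ~(a2 ^ (~(a3 & a2)))
u5 = ~(a1 ^ u4) = ~(a1 ^ (~(a2 ^ (~(a3 & a2)))))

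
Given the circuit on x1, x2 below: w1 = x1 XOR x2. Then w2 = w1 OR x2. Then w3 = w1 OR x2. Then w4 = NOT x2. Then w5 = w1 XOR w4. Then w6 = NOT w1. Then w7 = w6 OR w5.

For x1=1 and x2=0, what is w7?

w1 = 1 XOR 0 = 1
w4 = NOT 0 = 1
w5 = 1 XOR 1 = 0
w6 = NOT 1 = 0
w7 = 0 OR 0 = 0

0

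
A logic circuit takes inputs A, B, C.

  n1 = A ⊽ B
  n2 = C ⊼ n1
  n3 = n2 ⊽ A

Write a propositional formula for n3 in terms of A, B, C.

n1 = A ⊽ B
n2 = C ⊼ n1 = C ⊼ (A ⊽ B)
n3 = n2 ⊽ A = (C ⊼ (A ⊽ B)) ⊽ A

(C ⊼ (A ⊽ B)) ⊽ A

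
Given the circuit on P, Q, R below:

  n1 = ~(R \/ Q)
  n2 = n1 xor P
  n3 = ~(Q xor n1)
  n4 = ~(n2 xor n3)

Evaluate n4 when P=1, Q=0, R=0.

n1 = ~(0 \/ 0) = 1
n2 = 1 xor 1 = 0
n3 = ~(0 xor 1) = 0
n4 = ~(0 xor 0) = 1

1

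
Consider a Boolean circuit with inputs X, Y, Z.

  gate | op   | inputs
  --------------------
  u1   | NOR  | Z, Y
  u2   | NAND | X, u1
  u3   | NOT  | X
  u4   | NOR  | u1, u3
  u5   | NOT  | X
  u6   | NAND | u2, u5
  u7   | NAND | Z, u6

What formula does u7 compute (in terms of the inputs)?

Z NAND ((X NAND (Z NOR Y)) NAND NOT X)

u1 = Z NOR Y
u2 = X NAND u1 = X NAND (Z NOR Y)
u5 = NOT X
u6 = u2 NAND u5 = (X NAND (Z NOR Y)) NAND NOT X
u7 = Z NAND u6 = Z NAND ((X NAND (Z NOR Y)) NAND NOT X)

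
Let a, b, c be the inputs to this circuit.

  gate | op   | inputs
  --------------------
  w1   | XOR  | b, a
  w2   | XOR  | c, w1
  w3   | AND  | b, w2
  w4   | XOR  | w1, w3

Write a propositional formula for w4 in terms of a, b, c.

w1 = b XOR a
w2 = c XOR w1 = c XOR (b XOR a)
w3 = b AND w2 = b AND (c XOR (b XOR a))
w4 = w1 XOR w3 = (b XOR a) XOR (b AND (c XOR (b XOR a)))

(b XOR a) XOR (b AND (c XOR (b XOR a)))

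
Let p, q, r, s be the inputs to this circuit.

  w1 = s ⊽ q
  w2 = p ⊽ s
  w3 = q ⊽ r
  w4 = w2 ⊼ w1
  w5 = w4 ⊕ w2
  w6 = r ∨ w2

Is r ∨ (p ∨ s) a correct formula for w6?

No

w2 = p ⊽ s
w6 = r ∨ w2 = r ∨ (p ⊽ s)
At p=0, q=0, r=0, s=0: circuit gives 1, formula gives 0.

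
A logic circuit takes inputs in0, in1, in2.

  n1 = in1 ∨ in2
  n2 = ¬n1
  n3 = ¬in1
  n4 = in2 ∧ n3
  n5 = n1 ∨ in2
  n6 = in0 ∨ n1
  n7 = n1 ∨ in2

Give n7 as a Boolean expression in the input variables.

n1 = in1 ∨ in2
n7 = n1 ∨ in2 = (in1 ∨ in2) ∨ in2

(in1 ∨ in2) ∨ in2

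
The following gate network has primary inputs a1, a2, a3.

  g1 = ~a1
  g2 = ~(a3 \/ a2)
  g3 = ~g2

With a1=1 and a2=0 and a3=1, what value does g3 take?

1

g2 = ~(1 \/ 0) = 0
g3 = ~0 = 1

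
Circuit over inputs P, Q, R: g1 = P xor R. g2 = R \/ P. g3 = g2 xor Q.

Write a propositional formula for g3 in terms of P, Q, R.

(R \/ P) xor Q

g2 = R \/ P
g3 = g2 xor Q = (R \/ P) xor Q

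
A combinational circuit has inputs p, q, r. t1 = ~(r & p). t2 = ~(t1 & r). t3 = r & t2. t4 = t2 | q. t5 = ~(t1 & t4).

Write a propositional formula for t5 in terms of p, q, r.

t1 = ~(r & p)
t2 = ~(t1 & r) = ~((~(r & p)) & r)
t4 = t2 | q = (~((~(r & p)) & r)) | q
t5 = ~(t1 & t4) = ~((~(r & p)) & ((~((~(r & p)) & r)) | q))

~((~(r & p)) & ((~((~(r & p)) & r)) | q))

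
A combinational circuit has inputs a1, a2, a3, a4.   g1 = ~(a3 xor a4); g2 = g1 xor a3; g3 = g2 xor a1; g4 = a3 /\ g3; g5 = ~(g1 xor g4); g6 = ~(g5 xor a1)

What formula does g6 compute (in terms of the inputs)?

~((~((~(a3 xor a4)) xor (a3 /\ (((~(a3 xor a4)) xor a3) xor a1)))) xor a1)

g1 = ~(a3 xor a4)
g2 = g1 xor a3 = (~(a3 xor a4)) xor a3
g3 = g2 xor a1 = ((~(a3 xor a4)) xor a3) xor a1
g4 = a3 /\ g3 = a3 /\ (((~(a3 xor a4)) xor a3) xor a1)
g5 = ~(g1 xor g4) = ~((~(a3 xor a4)) xor (a3 /\ (((~(a3 xor a4)) xor a3) xor a1)))
g6 = ~(g5 xor a1) = ~((~((~(a3 xor a4)) xor (a3 /\ (((~(a3 xor a4)) xor a3) xor a1)))) xor a1)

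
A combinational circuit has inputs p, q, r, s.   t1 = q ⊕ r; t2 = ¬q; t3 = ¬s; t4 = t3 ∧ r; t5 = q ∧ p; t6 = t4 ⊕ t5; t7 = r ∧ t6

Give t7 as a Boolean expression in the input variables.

r ∧ ((¬s ∧ r) ⊕ (q ∧ p))

t3 = ¬s
t4 = t3 ∧ r = ¬s ∧ r
t5 = q ∧ p
t6 = t4 ⊕ t5 = (¬s ∧ r) ⊕ (q ∧ p)
t7 = r ∧ t6 = r ∧ ((¬s ∧ r) ⊕ (q ∧ p))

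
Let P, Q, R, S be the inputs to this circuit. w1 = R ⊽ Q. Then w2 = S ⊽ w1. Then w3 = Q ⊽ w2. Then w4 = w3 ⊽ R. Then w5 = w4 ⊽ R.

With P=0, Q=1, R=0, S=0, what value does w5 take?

w1 = 0 ⊽ 1 = 0
w2 = 0 ⊽ 0 = 1
w3 = 1 ⊽ 1 = 0
w4 = 0 ⊽ 0 = 1
w5 = 1 ⊽ 0 = 0

0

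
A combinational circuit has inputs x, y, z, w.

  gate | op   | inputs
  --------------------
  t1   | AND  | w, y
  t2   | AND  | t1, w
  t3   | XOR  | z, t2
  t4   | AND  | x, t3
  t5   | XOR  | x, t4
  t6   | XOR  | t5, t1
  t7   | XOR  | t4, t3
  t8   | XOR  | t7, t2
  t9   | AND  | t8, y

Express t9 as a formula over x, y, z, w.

t1 = w AND y
t2 = t1 AND w = (w AND y) AND w
t3 = z XOR t2 = z XOR ((w AND y) AND w)
t4 = x AND t3 = x AND (z XOR ((w AND y) AND w))
t7 = t4 XOR t3 = (x AND (z XOR ((w AND y) AND w))) XOR (z XOR ((w AND y) AND w))
t8 = t7 XOR t2 = ((x AND (z XOR ((w AND y) AND w))) XOR (z XOR ((w AND y) AND w))) XOR ((w AND y) AND w)
t9 = t8 AND y = (((x AND (z XOR ((w AND y) AND w))) XOR (z XOR ((w AND y) AND w))) XOR ((w AND y) AND w)) AND y

(((x AND (z XOR ((w AND y) AND w))) XOR (z XOR ((w AND y) AND w))) XOR ((w AND y) AND w)) AND y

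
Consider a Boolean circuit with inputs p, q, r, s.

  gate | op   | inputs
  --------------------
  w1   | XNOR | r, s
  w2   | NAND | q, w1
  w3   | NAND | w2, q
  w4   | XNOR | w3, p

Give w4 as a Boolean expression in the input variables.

((q NAND (r XNOR s)) NAND q) XNOR p

w1 = r XNOR s
w2 = q NAND w1 = q NAND (r XNOR s)
w3 = w2 NAND q = (q NAND (r XNOR s)) NAND q
w4 = w3 XNOR p = ((q NAND (r XNOR s)) NAND q) XNOR p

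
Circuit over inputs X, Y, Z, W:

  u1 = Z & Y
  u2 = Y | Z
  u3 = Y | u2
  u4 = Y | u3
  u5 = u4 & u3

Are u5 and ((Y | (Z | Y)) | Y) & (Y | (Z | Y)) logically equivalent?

Yes

u2 = Y | Z
u3 = Y | u2 = Y | (Y | Z)
u4 = Y | u3 = Y | (Y | (Y | Z))
u5 = u4 & u3 = (Y | (Y | (Y | Z))) & (Y | (Y | Z))
At X=0, Y=0, Z=0, W=0: circuit gives 0, formula gives 0.
At X=0, Y=0, Z=1, W=0: circuit gives 1, formula gives 1.
Agrees on all 16 inputs.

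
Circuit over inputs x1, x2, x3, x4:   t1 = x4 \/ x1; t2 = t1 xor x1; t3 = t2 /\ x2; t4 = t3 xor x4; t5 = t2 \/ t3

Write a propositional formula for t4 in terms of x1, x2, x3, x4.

(((x4 \/ x1) xor x1) /\ x2) xor x4

t1 = x4 \/ x1
t2 = t1 xor x1 = (x4 \/ x1) xor x1
t3 = t2 /\ x2 = ((x4 \/ x1) xor x1) /\ x2
t4 = t3 xor x4 = (((x4 \/ x1) xor x1) /\ x2) xor x4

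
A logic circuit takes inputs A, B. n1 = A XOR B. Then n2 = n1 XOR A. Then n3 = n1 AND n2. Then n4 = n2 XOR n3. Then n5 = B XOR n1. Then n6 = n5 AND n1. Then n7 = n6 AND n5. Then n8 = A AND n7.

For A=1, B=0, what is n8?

1

n1 = 1 XOR 0 = 1
n5 = 0 XOR 1 = 1
n6 = 1 AND 1 = 1
n7 = 1 AND 1 = 1
n8 = 1 AND 1 = 1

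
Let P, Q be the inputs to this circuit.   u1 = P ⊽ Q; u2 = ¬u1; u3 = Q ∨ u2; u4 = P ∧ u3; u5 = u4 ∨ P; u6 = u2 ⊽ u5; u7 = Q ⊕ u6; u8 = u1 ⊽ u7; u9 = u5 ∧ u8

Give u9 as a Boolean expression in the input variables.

u1 = P ⊽ Q
u2 = ¬u1 = ¬(P ⊽ Q)
u3 = Q ∨ u2 = Q ∨ ¬(P ⊽ Q)
u4 = P ∧ u3 = P ∧ (Q ∨ ¬(P ⊽ Q))
u5 = u4 ∨ P = (P ∧ (Q ∨ ¬(P ⊽ Q))) ∨ P
u6 = u2 ⊽ u5 = ¬(P ⊽ Q) ⊽ ((P ∧ (Q ∨ ¬(P ⊽ Q))) ∨ P)
u7 = Q ⊕ u6 = Q ⊕ (¬(P ⊽ Q) ⊽ ((P ∧ (Q ∨ ¬(P ⊽ Q))) ∨ P))
u8 = u1 ⊽ u7 = (P ⊽ Q) ⊽ (Q ⊕ (¬(P ⊽ Q) ⊽ ((P ∧ (Q ∨ ¬(P ⊽ Q))) ∨ P)))
u9 = u5 ∧ u8 = ((P ∧ (Q ∨ ¬(P ⊽ Q))) ∨ P) ∧ ((P ⊽ Q) ⊽ (Q ⊕ (¬(P ⊽ Q) ⊽ ((P ∧ (Q ∨ ¬(P ⊽ Q))) ∨ P))))

((P ∧ (Q ∨ ¬(P ⊽ Q))) ∨ P) ∧ ((P ⊽ Q) ⊽ (Q ⊕ (¬(P ⊽ Q) ⊽ ((P ∧ (Q ∨ ¬(P ⊽ Q))) ∨ P))))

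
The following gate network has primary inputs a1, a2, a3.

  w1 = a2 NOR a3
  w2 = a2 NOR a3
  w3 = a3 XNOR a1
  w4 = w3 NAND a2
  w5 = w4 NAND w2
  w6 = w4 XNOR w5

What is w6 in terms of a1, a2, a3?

((a3 XNOR a1) NAND a2) XNOR (((a3 XNOR a1) NAND a2) NAND (a2 NOR a3))

w2 = a2 NOR a3
w3 = a3 XNOR a1
w4 = w3 NAND a2 = (a3 XNOR a1) NAND a2
w5 = w4 NAND w2 = ((a3 XNOR a1) NAND a2) NAND (a2 NOR a3)
w6 = w4 XNOR w5 = ((a3 XNOR a1) NAND a2) XNOR (((a3 XNOR a1) NAND a2) NAND (a2 NOR a3))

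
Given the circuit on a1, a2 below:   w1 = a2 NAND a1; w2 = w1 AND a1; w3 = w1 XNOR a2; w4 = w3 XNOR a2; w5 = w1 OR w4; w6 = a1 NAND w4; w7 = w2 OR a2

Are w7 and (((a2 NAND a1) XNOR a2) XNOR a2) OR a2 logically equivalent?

w1 = a2 NAND a1
w2 = w1 AND a1 = (a2 NAND a1) AND a1
w7 = w2 OR a2 = ((a2 NAND a1) AND a1) OR a2
At a1=0, a2=0: circuit gives 0, formula gives 1.

No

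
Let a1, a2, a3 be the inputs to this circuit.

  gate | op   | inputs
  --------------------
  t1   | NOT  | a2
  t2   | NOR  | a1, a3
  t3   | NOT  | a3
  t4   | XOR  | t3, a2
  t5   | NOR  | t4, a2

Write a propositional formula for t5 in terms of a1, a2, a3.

t3 = NOT a3
t4 = t3 XOR a2 = NOT a3 XOR a2
t5 = t4 NOR a2 = (NOT a3 XOR a2) NOR a2

(NOT a3 XOR a2) NOR a2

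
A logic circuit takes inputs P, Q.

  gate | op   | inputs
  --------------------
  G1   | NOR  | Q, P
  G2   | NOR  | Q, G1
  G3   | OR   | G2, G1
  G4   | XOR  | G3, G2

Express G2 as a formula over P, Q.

Q NOR (Q NOR P)

G1 = Q NOR P
G2 = Q NOR G1 = Q NOR (Q NOR P)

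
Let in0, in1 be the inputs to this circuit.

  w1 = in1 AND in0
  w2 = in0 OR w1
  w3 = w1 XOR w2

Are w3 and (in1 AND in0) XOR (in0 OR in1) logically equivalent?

No

w1 = in1 AND in0
w2 = in0 OR w1 = in0 OR (in1 AND in0)
w3 = w1 XOR w2 = (in1 AND in0) XOR (in0 OR (in1 AND in0))
At in0=0, in1=1: circuit gives 0, formula gives 1.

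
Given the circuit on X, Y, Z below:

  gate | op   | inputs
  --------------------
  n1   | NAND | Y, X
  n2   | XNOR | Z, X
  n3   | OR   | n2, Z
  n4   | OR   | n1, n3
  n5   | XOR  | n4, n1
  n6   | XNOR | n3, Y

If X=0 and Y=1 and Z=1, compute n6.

n2 = 1 XNOR 0 = 0
n3 = 0 OR 1 = 1
n6 = 1 XNOR 1 = 1

1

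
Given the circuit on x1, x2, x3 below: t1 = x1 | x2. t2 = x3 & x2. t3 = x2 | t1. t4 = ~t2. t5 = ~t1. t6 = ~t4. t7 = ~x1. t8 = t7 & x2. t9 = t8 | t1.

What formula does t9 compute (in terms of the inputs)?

t1 = x1 | x2
t7 = ~x1
t8 = t7 & x2 = ~x1 & x2
t9 = t8 | t1 = (~x1 & x2) | (x1 | x2)

(~x1 & x2) | (x1 | x2)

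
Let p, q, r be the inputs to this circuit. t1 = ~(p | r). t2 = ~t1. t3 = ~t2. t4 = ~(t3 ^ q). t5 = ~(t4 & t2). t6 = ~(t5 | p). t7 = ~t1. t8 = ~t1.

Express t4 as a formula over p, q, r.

t1 = ~(p | r)
t2 = ~t1 = ~(~(p | r))
t3 = ~t2 = ~~(~(p | r))
t4 = ~(t3 ^ q) = ~(~~(~(p | r)) ^ q)

~(~~(~(p | r)) ^ q)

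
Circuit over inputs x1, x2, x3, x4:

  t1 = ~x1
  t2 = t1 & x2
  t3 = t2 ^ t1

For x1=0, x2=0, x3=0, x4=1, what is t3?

1

t1 = ~0 = 1
t2 = 1 & 0 = 0
t3 = 0 ^ 1 = 1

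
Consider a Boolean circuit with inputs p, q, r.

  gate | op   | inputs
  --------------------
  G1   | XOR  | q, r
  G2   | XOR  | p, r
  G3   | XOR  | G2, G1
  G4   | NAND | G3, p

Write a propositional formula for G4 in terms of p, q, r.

((p XOR r) XOR (q XOR r)) NAND p

G1 = q XOR r
G2 = p XOR r
G3 = G2 XOR G1 = (p XOR r) XOR (q XOR r)
G4 = G3 NAND p = ((p XOR r) XOR (q XOR r)) NAND p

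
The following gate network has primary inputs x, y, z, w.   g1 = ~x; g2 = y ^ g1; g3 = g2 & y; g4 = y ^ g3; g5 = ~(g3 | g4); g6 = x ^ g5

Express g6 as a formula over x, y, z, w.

x ^ (~(((y ^ ~x) & y) | (y ^ ((y ^ ~x) & y))))

g1 = ~x
g2 = y ^ g1 = y ^ ~x
g3 = g2 & y = (y ^ ~x) & y
g4 = y ^ g3 = y ^ ((y ^ ~x) & y)
g5 = ~(g3 | g4) = ~(((y ^ ~x) & y) | (y ^ ((y ^ ~x) & y)))
g6 = x ^ g5 = x ^ (~(((y ^ ~x) & y) | (y ^ ((y ^ ~x) & y))))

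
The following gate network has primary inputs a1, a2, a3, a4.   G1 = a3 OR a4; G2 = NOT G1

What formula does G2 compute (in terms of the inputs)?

NOT (a3 OR a4)

G1 = a3 OR a4
G2 = NOT G1 = NOT (a3 OR a4)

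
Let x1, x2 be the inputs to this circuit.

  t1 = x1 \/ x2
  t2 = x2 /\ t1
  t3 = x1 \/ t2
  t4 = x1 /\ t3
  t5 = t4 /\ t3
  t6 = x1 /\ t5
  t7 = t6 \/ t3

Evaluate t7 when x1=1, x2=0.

1

t1 = 1 \/ 0 = 1
t2 = 0 /\ 1 = 0
t3 = 1 \/ 0 = 1
t4 = 1 /\ 1 = 1
t5 = 1 /\ 1 = 1
t6 = 1 /\ 1 = 1
t7 = 1 \/ 1 = 1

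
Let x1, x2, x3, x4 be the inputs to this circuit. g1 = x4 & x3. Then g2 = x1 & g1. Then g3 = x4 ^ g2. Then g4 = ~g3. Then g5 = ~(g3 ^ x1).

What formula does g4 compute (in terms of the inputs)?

g1 = x4 & x3
g2 = x1 & g1 = x1 & (x4 & x3)
g3 = x4 ^ g2 = x4 ^ (x1 & (x4 & x3))
g4 = ~g3 = ~(x4 ^ (x1 & (x4 & x3)))

~(x4 ^ (x1 & (x4 & x3)))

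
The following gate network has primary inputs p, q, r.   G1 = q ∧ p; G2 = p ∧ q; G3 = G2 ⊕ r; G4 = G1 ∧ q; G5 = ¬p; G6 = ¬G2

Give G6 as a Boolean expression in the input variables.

¬(p ∧ q)

G2 = p ∧ q
G6 = ¬G2 = ¬(p ∧ q)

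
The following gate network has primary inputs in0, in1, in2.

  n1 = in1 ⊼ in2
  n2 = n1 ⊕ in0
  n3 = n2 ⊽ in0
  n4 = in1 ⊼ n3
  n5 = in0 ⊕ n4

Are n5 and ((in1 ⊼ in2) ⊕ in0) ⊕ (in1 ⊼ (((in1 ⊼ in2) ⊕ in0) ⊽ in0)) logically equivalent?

n1 = in1 ⊼ in2
n2 = n1 ⊕ in0 = (in1 ⊼ in2) ⊕ in0
n3 = n2 ⊽ in0 = ((in1 ⊼ in2) ⊕ in0) ⊽ in0
n4 = in1 ⊼ n3 = in1 ⊼ (((in1 ⊼ in2) ⊕ in0) ⊽ in0)
n5 = in0 ⊕ n4 = in0 ⊕ (in1 ⊼ (((in1 ⊼ in2) ⊕ in0) ⊽ in0))
At in0=0, in1=0, in2=0: circuit gives 1, formula gives 0.

No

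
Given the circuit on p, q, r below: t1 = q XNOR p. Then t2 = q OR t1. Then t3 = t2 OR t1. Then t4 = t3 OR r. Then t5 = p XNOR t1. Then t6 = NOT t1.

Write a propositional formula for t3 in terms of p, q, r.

t1 = q XNOR p
t2 = q OR t1 = q OR (q XNOR p)
t3 = t2 OR t1 = (q OR (q XNOR p)) OR (q XNOR p)

(q OR (q XNOR p)) OR (q XNOR p)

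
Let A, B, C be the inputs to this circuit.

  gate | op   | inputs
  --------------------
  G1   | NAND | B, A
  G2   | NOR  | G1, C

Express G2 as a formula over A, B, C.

G1 = B NAND A
G2 = G1 NOR C = (B NAND A) NOR C

(B NAND A) NOR C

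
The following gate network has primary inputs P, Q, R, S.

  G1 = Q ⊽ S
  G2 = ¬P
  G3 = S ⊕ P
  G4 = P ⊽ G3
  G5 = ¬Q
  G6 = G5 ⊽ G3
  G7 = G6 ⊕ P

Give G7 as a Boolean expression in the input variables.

G3 = S ⊕ P
G5 = ¬Q
G6 = G5 ⊽ G3 = ¬Q ⊽ (S ⊕ P)
G7 = G6 ⊕ P = (¬Q ⊽ (S ⊕ P)) ⊕ P

(¬Q ⊽ (S ⊕ P)) ⊕ P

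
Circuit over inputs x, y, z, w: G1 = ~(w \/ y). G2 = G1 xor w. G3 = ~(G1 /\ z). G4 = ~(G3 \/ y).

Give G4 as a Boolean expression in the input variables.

G1 = ~(w \/ y)
G3 = ~(G1 /\ z) = ~((~(w \/ y)) /\ z)
G4 = ~(G3 \/ y) = ~((~((~(w \/ y)) /\ z)) \/ y)

~((~((~(w \/ y)) /\ z)) \/ y)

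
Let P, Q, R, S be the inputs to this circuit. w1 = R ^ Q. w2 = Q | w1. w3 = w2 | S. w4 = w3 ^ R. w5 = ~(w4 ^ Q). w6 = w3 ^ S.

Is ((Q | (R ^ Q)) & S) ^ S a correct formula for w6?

w1 = R ^ Q
w2 = Q | w1 = Q | (R ^ Q)
w3 = w2 | S = (Q | (R ^ Q)) | S
w6 = w3 ^ S = ((Q | (R ^ Q)) | S) ^ S
At P=0, Q=0, R=0, S=1: circuit gives 0, formula gives 1.

No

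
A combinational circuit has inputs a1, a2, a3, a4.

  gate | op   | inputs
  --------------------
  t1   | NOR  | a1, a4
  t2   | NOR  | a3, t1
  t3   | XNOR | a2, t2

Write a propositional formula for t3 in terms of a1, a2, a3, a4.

a2 XNOR (a3 NOR (a1 NOR a4))

t1 = a1 NOR a4
t2 = a3 NOR t1 = a3 NOR (a1 NOR a4)
t3 = a2 XNOR t2 = a2 XNOR (a3 NOR (a1 NOR a4))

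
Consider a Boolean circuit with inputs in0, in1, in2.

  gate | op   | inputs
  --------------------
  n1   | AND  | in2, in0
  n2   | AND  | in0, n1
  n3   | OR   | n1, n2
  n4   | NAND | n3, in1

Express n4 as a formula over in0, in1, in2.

n1 = in2 AND in0
n2 = in0 AND n1 = in0 AND (in2 AND in0)
n3 = n1 OR n2 = (in2 AND in0) OR (in0 AND (in2 AND in0))
n4 = n3 NAND in1 = ((in2 AND in0) OR (in0 AND (in2 AND in0))) NAND in1

((in2 AND in0) OR (in0 AND (in2 AND in0))) NAND in1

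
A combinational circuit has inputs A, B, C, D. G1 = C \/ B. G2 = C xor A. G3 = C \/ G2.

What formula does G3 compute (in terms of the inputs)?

C \/ (C xor A)

G2 = C xor A
G3 = C \/ G2 = C \/ (C xor A)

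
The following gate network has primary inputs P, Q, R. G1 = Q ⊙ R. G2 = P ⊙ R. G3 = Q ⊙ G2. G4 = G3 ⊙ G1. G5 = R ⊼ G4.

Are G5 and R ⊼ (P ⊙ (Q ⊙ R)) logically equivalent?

No

G1 = Q ⊙ R
G2 = P ⊙ R
G3 = Q ⊙ G2 = Q ⊙ (P ⊙ R)
G4 = G3 ⊙ G1 = (Q ⊙ (P ⊙ R)) ⊙ (Q ⊙ R)
G5 = R ⊼ G4 = R ⊼ ((Q ⊙ (P ⊙ R)) ⊙ (Q ⊙ R))
At P=0, Q=0, R=1: circuit gives 1, formula gives 0.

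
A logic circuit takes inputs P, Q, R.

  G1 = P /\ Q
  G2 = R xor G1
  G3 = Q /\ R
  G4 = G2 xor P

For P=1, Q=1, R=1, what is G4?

1

G1 = 1 /\ 1 = 1
G2 = 1 xor 1 = 0
G4 = 0 xor 1 = 1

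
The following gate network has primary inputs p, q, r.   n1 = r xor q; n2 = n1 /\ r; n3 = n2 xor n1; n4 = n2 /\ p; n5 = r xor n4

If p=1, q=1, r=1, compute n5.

n1 = 1 xor 1 = 0
n2 = 0 /\ 1 = 0
n4 = 0 /\ 1 = 0
n5 = 1 xor 0 = 1

1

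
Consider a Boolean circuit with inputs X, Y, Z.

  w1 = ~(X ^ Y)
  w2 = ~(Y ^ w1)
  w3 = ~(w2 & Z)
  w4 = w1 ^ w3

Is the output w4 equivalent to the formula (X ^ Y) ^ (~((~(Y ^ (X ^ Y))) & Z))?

No

w1 = ~(X ^ Y)
w2 = ~(Y ^ w1) = ~(Y ^ (~(X ^ Y)))
w3 = ~(w2 & Z) = ~((~(Y ^ (~(X ^ Y)))) & Z)
w4 = w1 ^ w3 = (~(X ^ Y)) ^ (~((~(Y ^ (~(X ^ Y)))) & Z))
At X=0, Y=0, Z=0: circuit gives 0, formula gives 1.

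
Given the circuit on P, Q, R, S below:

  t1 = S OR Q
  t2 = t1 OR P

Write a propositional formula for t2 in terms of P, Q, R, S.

(S OR Q) OR P

t1 = S OR Q
t2 = t1 OR P = (S OR Q) OR P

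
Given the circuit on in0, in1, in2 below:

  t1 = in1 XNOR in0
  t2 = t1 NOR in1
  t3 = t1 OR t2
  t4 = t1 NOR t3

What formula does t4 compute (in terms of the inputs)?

(in1 XNOR in0) NOR ((in1 XNOR in0) OR ((in1 XNOR in0) NOR in1))

t1 = in1 XNOR in0
t2 = t1 NOR in1 = (in1 XNOR in0) NOR in1
t3 = t1 OR t2 = (in1 XNOR in0) OR ((in1 XNOR in0) NOR in1)
t4 = t1 NOR t3 = (in1 XNOR in0) NOR ((in1 XNOR in0) OR ((in1 XNOR in0) NOR in1))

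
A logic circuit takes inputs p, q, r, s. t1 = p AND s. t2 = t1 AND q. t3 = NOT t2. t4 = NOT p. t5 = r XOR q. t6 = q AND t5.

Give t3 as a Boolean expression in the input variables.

NOT ((p AND s) AND q)

t1 = p AND s
t2 = t1 AND q = (p AND s) AND q
t3 = NOT t2 = NOT ((p AND s) AND q)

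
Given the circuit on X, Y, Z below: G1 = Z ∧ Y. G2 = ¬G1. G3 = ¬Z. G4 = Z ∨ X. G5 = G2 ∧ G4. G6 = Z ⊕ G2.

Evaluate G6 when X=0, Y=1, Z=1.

G1 = 1 ∧ 1 = 1
G2 = ¬1 = 0
G6 = 1 ⊕ 0 = 1

1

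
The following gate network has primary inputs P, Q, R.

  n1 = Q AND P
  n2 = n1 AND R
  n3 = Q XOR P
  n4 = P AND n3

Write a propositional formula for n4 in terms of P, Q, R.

P AND (Q XOR P)

n3 = Q XOR P
n4 = P AND n3 = P AND (Q XOR P)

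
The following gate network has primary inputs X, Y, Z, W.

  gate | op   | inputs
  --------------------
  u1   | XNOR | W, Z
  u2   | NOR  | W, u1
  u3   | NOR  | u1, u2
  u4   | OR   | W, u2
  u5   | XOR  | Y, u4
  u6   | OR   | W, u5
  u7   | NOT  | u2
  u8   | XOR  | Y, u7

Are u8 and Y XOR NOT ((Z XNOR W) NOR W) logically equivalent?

Yes

u1 = W XNOR Z
u2 = W NOR u1 = W NOR (W XNOR Z)
u7 = NOT u2 = NOT (W NOR (W XNOR Z))
u8 = Y XOR u7 = Y XOR NOT (W NOR (W XNOR Z))
At X=0, Y=0, Z=1, W=0: circuit gives 0, formula gives 0.
At X=0, Y=0, Z=0, W=0: circuit gives 1, formula gives 1.
Agrees on all 16 inputs.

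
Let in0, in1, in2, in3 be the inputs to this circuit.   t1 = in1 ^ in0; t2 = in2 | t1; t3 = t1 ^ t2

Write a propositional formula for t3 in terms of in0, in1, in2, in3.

(in1 ^ in0) ^ (in2 | (in1 ^ in0))

t1 = in1 ^ in0
t2 = in2 | t1 = in2 | (in1 ^ in0)
t3 = t1 ^ t2 = (in1 ^ in0) ^ (in2 | (in1 ^ in0))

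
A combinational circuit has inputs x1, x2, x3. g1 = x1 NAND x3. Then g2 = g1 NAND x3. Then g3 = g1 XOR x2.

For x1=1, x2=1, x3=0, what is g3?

0

g1 = 1 NAND 0 = 1
g3 = 1 XOR 1 = 0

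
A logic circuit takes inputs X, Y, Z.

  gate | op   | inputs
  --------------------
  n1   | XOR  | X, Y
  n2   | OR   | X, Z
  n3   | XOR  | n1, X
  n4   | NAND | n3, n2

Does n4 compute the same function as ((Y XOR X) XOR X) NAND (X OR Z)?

Yes

n1 = X XOR Y
n2 = X OR Z
n3 = n1 XOR X = (X XOR Y) XOR X
n4 = n3 NAND n2 = ((X XOR Y) XOR X) NAND (X OR Z)
At X=0, Y=1, Z=1: circuit gives 0, formula gives 0.
At X=0, Y=0, Z=0: circuit gives 1, formula gives 1.
Agrees on all 8 inputs.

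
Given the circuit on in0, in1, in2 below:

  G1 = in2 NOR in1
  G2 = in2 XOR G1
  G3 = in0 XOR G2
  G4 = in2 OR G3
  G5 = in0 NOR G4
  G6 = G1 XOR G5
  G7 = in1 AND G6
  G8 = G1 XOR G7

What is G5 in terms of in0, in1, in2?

G1 = in2 NOR in1
G2 = in2 XOR G1 = in2 XOR (in2 NOR in1)
G3 = in0 XOR G2 = in0 XOR (in2 XOR (in2 NOR in1))
G4 = in2 OR G3 = in2 OR (in0 XOR (in2 XOR (in2 NOR in1)))
G5 = in0 NOR G4 = in0 NOR (in2 OR (in0 XOR (in2 XOR (in2 NOR in1))))

in0 NOR (in2 OR (in0 XOR (in2 XOR (in2 NOR in1))))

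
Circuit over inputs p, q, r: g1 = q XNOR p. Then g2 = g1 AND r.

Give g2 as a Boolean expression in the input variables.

(q XNOR p) AND r

g1 = q XNOR p
g2 = g1 AND r = (q XNOR p) AND r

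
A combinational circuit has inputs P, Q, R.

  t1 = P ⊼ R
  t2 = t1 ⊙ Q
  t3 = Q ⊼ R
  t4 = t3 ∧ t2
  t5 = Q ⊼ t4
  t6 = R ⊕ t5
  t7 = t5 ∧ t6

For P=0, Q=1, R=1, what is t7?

0

t1 = 0 ⊼ 1 = 1
t2 = 1 ⊙ 1 = 1
t3 = 1 ⊼ 1 = 0
t4 = 0 ∧ 1 = 0
t5 = 1 ⊼ 0 = 1
t6 = 1 ⊕ 1 = 0
t7 = 1 ∧ 0 = 0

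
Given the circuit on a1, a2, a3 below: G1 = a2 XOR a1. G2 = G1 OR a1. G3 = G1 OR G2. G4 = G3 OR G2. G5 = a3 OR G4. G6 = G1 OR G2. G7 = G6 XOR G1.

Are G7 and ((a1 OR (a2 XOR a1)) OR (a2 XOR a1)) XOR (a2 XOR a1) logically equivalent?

G1 = a2 XOR a1
G2 = G1 OR a1 = (a2 XOR a1) OR a1
G6 = G1 OR G2 = (a2 XOR a1) OR ((a2 XOR a1) OR a1)
G7 = G6 XOR G1 = ((a2 XOR a1) OR ((a2 XOR a1) OR a1)) XOR (a2 XOR a1)
At a1=0, a2=0, a3=0: circuit gives 0, formula gives 0.
At a1=1, a2=1, a3=0: circuit gives 1, formula gives 1.
Agrees on all 8 inputs.

Yes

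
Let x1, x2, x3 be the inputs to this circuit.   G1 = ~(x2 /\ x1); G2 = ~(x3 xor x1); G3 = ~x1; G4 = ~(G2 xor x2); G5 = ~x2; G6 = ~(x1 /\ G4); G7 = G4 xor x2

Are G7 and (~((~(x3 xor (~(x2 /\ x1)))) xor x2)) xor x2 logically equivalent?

G2 = ~(x3 xor x1)
G4 = ~(G2 xor x2) = ~((~(x3 xor x1)) xor x2)
G7 = G4 xor x2 = (~((~(x3 xor x1)) xor x2)) xor x2
At x1=0, x2=0, x3=0: circuit gives 0, formula gives 1.

No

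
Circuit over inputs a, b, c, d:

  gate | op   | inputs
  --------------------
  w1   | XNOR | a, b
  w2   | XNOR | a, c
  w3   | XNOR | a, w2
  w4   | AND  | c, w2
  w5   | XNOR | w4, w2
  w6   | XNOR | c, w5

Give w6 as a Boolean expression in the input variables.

w2 = a XNOR c
w4 = c AND w2 = c AND (a XNOR c)
w5 = w4 XNOR w2 = (c AND (a XNOR c)) XNOR (a XNOR c)
w6 = c XNOR w5 = c XNOR ((c AND (a XNOR c)) XNOR (a XNOR c))

c XNOR ((c AND (a XNOR c)) XNOR (a XNOR c))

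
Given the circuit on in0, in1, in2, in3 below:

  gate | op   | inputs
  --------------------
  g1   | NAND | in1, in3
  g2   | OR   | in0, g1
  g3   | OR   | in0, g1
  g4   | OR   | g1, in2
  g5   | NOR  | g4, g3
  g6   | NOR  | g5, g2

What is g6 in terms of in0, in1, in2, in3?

g1 = in1 NAND in3
g2 = in0 OR g1 = in0 OR (in1 NAND in3)
g3 = in0 OR g1 = in0 OR (in1 NAND in3)
g4 = g1 OR in2 = (in1 NAND in3) OR in2
g5 = g4 NOR g3 = ((in1 NAND in3) OR in2) NOR (in0 OR (in1 NAND in3))
g6 = g5 NOR g2 = (((in1 NAND in3) OR in2) NOR (in0 OR (in1 NAND in3))) NOR (in0 OR (in1 NAND in3))

(((in1 NAND in3) OR in2) NOR (in0 OR (in1 NAND in3))) NOR (in0 OR (in1 NAND in3))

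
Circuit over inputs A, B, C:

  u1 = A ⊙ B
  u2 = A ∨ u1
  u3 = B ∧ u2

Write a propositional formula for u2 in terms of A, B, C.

A ∨ (A ⊙ B)

u1 = A ⊙ B
u2 = A ∨ u1 = A ∨ (A ⊙ B)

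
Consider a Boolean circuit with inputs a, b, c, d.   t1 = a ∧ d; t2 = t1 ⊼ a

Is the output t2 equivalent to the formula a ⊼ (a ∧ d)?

t1 = a ∧ d
t2 = t1 ⊼ a = (a ∧ d) ⊼ a
At a=1, b=0, c=0, d=1: circuit gives 0, formula gives 0.
At a=0, b=0, c=0, d=0: circuit gives 1, formula gives 1.
Agrees on all 16 inputs.

Yes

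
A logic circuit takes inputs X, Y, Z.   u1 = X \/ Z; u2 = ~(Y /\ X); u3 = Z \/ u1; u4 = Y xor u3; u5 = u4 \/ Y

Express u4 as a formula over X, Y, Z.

u1 = X \/ Z
u3 = Z \/ u1 = Z \/ (X \/ Z)
u4 = Y xor u3 = Y xor (Z \/ (X \/ Z))

Y xor (Z \/ (X \/ Z))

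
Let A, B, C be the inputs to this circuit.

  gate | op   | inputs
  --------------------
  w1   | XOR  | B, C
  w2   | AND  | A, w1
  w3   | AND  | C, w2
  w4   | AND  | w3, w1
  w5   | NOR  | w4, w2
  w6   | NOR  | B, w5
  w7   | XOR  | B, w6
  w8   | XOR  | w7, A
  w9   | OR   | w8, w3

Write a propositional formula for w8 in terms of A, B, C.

(B XOR (B NOR (((C AND (A AND (B XOR C))) AND (B XOR C)) NOR (A AND (B XOR C))))) XOR A

w1 = B XOR C
w2 = A AND w1 = A AND (B XOR C)
w3 = C AND w2 = C AND (A AND (B XOR C))
w4 = w3 AND w1 = (C AND (A AND (B XOR C))) AND (B XOR C)
w5 = w4 NOR w2 = ((C AND (A AND (B XOR C))) AND (B XOR C)) NOR (A AND (B XOR C))
w6 = B NOR w5 = B NOR (((C AND (A AND (B XOR C))) AND (B XOR C)) NOR (A AND (B XOR C)))
w7 = B XOR w6 = B XOR (B NOR (((C AND (A AND (B XOR C))) AND (B XOR C)) NOR (A AND (B XOR C))))
w8 = w7 XOR A = (B XOR (B NOR (((C AND (A AND (B XOR C))) AND (B XOR C)) NOR (A AND (B XOR C))))) XOR A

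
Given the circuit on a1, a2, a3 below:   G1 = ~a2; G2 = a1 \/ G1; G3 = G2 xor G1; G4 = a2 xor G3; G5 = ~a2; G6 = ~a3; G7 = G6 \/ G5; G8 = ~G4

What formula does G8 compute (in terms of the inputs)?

~(a2 xor ((a1 \/ ~a2) xor ~a2))

G1 = ~a2
G2 = a1 \/ G1 = a1 \/ ~a2
G3 = G2 xor G1 = (a1 \/ ~a2) xor ~a2
G4 = a2 xor G3 = a2 xor ((a1 \/ ~a2) xor ~a2)
G8 = ~G4 = ~(a2 xor ((a1 \/ ~a2) xor ~a2))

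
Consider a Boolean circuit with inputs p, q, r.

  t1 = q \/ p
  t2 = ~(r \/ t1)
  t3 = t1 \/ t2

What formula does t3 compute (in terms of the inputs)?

(q \/ p) \/ (~(r \/ (q \/ p)))

t1 = q \/ p
t2 = ~(r \/ t1) = ~(r \/ (q \/ p))
t3 = t1 \/ t2 = (q \/ p) \/ (~(r \/ (q \/ p)))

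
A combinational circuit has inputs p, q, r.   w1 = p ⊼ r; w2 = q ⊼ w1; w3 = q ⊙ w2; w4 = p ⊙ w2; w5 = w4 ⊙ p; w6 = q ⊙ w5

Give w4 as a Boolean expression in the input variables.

w1 = p ⊼ r
w2 = q ⊼ w1 = q ⊼ (p ⊼ r)
w4 = p ⊙ w2 = p ⊙ (q ⊼ (p ⊼ r))

p ⊙ (q ⊼ (p ⊼ r))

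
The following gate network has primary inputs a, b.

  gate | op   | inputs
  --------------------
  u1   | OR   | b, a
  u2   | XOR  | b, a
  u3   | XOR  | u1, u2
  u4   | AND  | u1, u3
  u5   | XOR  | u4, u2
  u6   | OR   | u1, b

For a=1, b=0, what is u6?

1

u1 = 0 OR 1 = 1
u6 = 1 OR 0 = 1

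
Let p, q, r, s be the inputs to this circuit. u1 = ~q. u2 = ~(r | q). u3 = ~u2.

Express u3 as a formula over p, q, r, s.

u2 = ~(r | q)
u3 = ~u2 = ~(~(r | q))

~(~(r | q))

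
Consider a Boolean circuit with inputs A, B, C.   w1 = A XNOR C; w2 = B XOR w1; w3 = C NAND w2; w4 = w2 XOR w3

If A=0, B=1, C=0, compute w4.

1

w1 = 0 XNOR 0 = 1
w2 = 1 XOR 1 = 0
w3 = 0 NAND 0 = 1
w4 = 0 XOR 1 = 1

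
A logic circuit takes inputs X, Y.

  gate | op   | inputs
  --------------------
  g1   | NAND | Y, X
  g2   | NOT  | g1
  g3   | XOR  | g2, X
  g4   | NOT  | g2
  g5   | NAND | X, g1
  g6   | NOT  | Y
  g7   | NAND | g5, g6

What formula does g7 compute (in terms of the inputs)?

g1 = Y NAND X
g5 = X NAND g1 = X NAND (Y NAND X)
g6 = NOT Y
g7 = g5 NAND g6 = (X NAND (Y NAND X)) NAND NOT Y

(X NAND (Y NAND X)) NAND NOT Y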